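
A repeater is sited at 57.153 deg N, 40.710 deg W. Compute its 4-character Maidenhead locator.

GO97

Shift to the Maidenhead origin (180°W, 90°S): lon 139.29, lat 147.15.
Field (20°×10°, letters A–R): 139.29/20 → 6 → G, 147.15/10 → 14 → O; chars GO.
Square (2°×1°, digits 0–9): 19.29/2 → 9, 7.15/1 → 7; chars 97.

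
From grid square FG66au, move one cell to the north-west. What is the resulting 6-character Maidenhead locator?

FG56xv

Longitude subsquare a = 0; −1 → -1, wraps to 23 = x, carry into square.
Longitude square 6; −1 → 5.
Latitude subsquare u = 20; +1 → 21 = v.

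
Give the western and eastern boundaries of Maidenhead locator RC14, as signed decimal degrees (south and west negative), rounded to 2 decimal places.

162.00, 164.00

Field R=17, C=2: +17·20° lon, +2·10° lat → SW at lon 160°, lat -70°.
Square 1, 4: +1·2° lon, +4·1° lat → SW at lon 162°, lat -66°.
Cell spans 2° lon × 1° lat.
west 162.00, east 164.00.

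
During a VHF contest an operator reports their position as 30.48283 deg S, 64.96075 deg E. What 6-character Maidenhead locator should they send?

MF29lm

Add 180° to longitude and 90° to latitude: 244.9608, 59.5172.
Field (20°×10°, letters A–R): lon ⌊244.9608/20⌋ = 12 → M; lat ⌊59.5172/10⌋ = 5 → F.
Square (2°×1°, digits 0–9): lon ⌊4.9608/2⌋ = 2; lat ⌊9.5172/1⌋ = 9.
Subsquare (5′×2.5′, letters a–x): lon ⌊0.9608/0.0833333⌋ = 11 → l; lat ⌊0.5172/0.0416667⌋ = 12 → m.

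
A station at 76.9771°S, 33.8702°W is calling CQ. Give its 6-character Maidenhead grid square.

HB33ba

Add 180° to longitude and 90° to latitude: 146.1298, 13.0229.
Field: lon ⌊146.1298/20⌋ = 7 → H; lat ⌊13.0229/10⌋ = 1 → B.
Square: lon ⌊6.1298/2⌋ = 3; lat ⌊3.0229/1⌋ = 3.
Subsquare: lon ⌊0.1298/0.0833333⌋ = 1 → b; lat ⌊0.0229/0.0416667⌋ = 0 → a.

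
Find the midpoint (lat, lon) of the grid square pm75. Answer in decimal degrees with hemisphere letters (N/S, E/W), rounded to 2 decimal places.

35.50° N, 135.00° E

Field P=15, M=12: +15·20° lon, +12·10° lat → SW at lon 120°, lat 30°.
Square 7, 5: +7·2° lon, +5·1° lat → SW at lon 134°, lat 35°.
Cell spans 2° lon × 1° lat. Centre is SW corner plus half of each.
latitude 35.50° N, longitude 135.00° E.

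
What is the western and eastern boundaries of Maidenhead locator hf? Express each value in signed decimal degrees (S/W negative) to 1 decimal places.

-40.0, -20.0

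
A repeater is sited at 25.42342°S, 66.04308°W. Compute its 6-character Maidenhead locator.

Add 180° to longitude and 90° to latitude: 113.9569, 64.5766.
Field (20°×10°, letters A–R): 113.9569/20 → 5 → F, 64.5766/10 → 6 → G; chars FG.
Square (2°×1°, digits 0–9): 13.9569/2 → 6, 4.5766/1 → 4; chars 64.
Subsquare (5′×2.5′, letters a–x): 1.9569/0.0833333 → 23 → x, 0.5766/0.0416667 → 13 → n; chars xn.

FG64xn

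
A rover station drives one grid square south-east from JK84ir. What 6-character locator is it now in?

JK84jq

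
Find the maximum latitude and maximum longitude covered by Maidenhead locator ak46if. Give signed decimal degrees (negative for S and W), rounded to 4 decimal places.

Field A=0, K=10: +0·20° lon, +10·10° lat → SW at lon -180°, lat 10°.
Square 4, 6: +4·2° lon, +6·1° lat → SW at lon -172°, lat 16°.
Subsquare i=8, f=5: +8·0.0833333° lon, +5·0.0416667° lat → SW at lon -171.333°, lat 16.2083°.
Cell spans 0.0833333° lon × 0.0416667° lat. NE corner is SW corner plus one full cell.
latitude 16.2500, longitude -171.2500.

16.2500, -171.2500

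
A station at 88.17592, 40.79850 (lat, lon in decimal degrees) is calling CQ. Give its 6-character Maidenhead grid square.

LR08je

Add 180° to longitude and 90° to latitude: 220.7985, 178.1759.
Field: 220.7985/20 → 11 → L, 178.1759/10 → 17 → R; chars LR.
Square: 0.7985/2 → 0, 8.1759/1 → 8; chars 08.
Subsquare: 0.7985/0.0833333 → 9 → j, 0.1759/0.0416667 → 4 → e; chars je.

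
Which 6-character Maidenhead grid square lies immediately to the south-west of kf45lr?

Longitude subsquare l = 11; −1 → 10 = k.
Latitude subsquare r = 17; −1 → 16 = q.

KF45kq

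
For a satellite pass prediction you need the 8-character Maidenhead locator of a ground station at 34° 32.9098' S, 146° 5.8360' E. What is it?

QF35bk18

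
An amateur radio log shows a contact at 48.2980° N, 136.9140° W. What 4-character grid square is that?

CN18

Add 180° to longitude and 90° to latitude: 43.09, 138.30.
Field: lon ⌊43.09/20⌋ = 2 → C; lat ⌊138.30/10⌋ = 13 → N.
Square: lon ⌊3.09/2⌋ = 1; lat ⌊8.30/1⌋ = 8.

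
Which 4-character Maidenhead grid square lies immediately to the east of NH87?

NH97

Longitude square 8; +1 → 9.
The latitude characters are unchanged.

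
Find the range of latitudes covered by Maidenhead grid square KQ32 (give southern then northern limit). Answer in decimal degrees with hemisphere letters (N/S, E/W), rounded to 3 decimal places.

Field K=10, Q=16: +10·20° lon, +16·10° lat → SW at lon 20°, lat 70°.
Square 3, 2: +3·2° lon, +2·1° lat → SW at lon 26°, lat 72°.
Cell spans 2° lon × 1° lat.
south 72.000° N, north 73.000° N.

72.000° N, 73.000° N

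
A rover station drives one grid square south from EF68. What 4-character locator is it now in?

Latitude square 8; −1 → 7.
The longitude characters are unchanged.

EF67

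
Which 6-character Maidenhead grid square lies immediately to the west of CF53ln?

CF53kn

Longitude subsquare l = 11; −1 → 10 = k.
The latitude characters are unchanged.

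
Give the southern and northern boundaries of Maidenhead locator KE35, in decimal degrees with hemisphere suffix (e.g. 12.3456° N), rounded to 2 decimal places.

Field K=10, E=4: +10·20° lon, +4·10° lat → SW at lon 20°, lat -50°.
Square 3, 5: +3·2° lon, +5·1° lat → SW at lon 26°, lat -45°.
Cell spans 2° lon × 1° lat.
south 45.00° S, north 44.00° S.

45.00° S, 44.00° S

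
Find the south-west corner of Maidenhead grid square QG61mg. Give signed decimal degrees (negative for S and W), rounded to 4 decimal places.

Field Q=16, G=6: +16·20° lon, +6·10° lat → SW at lon 140°, lat -30°.
Square 6, 1: +6·2° lon, +1·1° lat → SW at lon 152°, lat -29°.
Subsquare m=12, g=6: +12·0.0833333° lon, +6·0.0416667° lat → SW at lon 153°, lat -28.75°.
latitude -28.7500, longitude 153.0000.

-28.7500, 153.0000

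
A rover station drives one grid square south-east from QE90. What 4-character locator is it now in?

RD09

Longitude square 9; +1 → 10, wraps to 0, carry into field.
Longitude field Q = 16; +1 → 17 = R.
Latitude square 0; −1 → -1, wraps to 9, carry into field.
Latitude field E = 4; −1 → 3 = D.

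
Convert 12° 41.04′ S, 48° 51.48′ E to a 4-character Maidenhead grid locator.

LH47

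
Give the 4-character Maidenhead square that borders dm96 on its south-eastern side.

EM05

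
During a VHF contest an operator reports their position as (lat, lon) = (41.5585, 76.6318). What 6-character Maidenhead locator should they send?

MN81hn

Shift to the Maidenhead origin (180°W, 90°S): lon 256.6318, lat 131.5585.
Field: 256.6318/20 → 12 → M, 131.5585/10 → 13 → N; chars MN.
Square: 16.6318/2 → 8, 1.5585/1 → 1; chars 81.
Subsquare: 0.6318/0.0833333 → 7 → h, 0.5585/0.0416667 → 13 → n; chars hn.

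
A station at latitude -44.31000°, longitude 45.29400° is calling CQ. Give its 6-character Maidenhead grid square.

LE25pq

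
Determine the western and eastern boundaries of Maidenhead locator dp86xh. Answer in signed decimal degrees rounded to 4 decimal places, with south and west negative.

-102.0833, -102.0000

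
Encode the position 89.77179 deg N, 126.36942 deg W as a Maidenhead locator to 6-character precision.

CR69ts

Add 180° to longitude and 90° to latitude: 53.6306, 179.7718.
Field: lon ⌊53.6306/20⌋ = 2 → C; lat ⌊179.7718/10⌋ = 17 → R.
Square: lon ⌊13.6306/2⌋ = 6; lat ⌊9.7718/1⌋ = 9.
Subsquare: lon ⌊1.6306/0.0833333⌋ = 19 → t; lat ⌊0.7718/0.0416667⌋ = 18 → s.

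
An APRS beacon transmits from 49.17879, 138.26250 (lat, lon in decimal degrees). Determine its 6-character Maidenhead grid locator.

PN99de

Offset from 180°W / 90°S: lon 318.2625°, lat 139.1788°.
Field: 318.2625/20 → 15 → P, 139.1788/10 → 13 → N; chars PN.
Square: 18.2625/2 → 9, 9.1788/1 → 9; chars 99.
Subsquare: 0.2625/0.0833333 → 3 → d, 0.1788/0.0416667 → 4 → e; chars de.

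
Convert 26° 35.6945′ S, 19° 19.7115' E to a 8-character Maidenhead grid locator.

JG93pj97

Add 180° to longitude and 90° to latitude: 199.32853, 63.40509.
Field: lon ⌊199.32853/20⌋ = 9 → J; lat ⌊63.40509/10⌋ = 6 → G.
Square: lon ⌊19.32853/2⌋ = 9; lat ⌊3.40509/1⌋ = 3.
Subsquare: lon ⌊1.32853/0.0833333⌋ = 15 → p; lat ⌊0.40509/0.0416667⌋ = 9 → j.
Extended square: lon ⌊0.07853/0.00833333⌋ = 9; lat ⌊0.03009/0.00416667⌋ = 7.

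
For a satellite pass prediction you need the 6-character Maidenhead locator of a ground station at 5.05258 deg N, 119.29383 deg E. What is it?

Shift to the Maidenhead origin (180°W, 90°S): lon 299.2938, lat 95.0526.
Field: 299.2938/20 → 14 → O, 95.0526/10 → 9 → J; chars OJ.
Square: 19.2938/2 → 9, 5.0526/1 → 5; chars 95.
Subsquare: 1.2938/0.0833333 → 15 → p, 0.0526/0.0416667 → 1 → b; chars pb.

OJ95pb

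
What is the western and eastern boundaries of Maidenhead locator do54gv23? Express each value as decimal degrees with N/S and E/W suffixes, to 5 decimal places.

Field D=3, O=14: +3·20° lon, +14·10° lat → SW at lon -120°, lat 50°.
Square 5, 4: +5·2° lon, +4·1° lat → SW at lon -110°, lat 54°.
Subsquare g=6, v=21: +6·0.0833333° lon, +21·0.0416667° lat → SW at lon -109.5°, lat 54.875°.
Extended square 2, 3: +2·0.00833333° lon, +3·0.00416667° lat → SW at lon -109.483°, lat 54.8875°.
Cell spans 0.00833333° lon × 0.00416667° lat.
west 109.48333° W, east 109.47500° W.

109.48333° W, 109.47500° W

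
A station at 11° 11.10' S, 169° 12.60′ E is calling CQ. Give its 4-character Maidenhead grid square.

RH48

Shift to the Maidenhead origin (180°W, 90°S): lon 349.21, lat 78.81.
Field: 349.21/20 → 17 → R, 78.81/10 → 7 → H; chars RH.
Square: 9.21/2 → 4, 8.81/1 → 8; chars 48.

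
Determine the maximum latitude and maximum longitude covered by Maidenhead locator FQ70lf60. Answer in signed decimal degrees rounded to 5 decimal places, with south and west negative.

70.21250, -65.02500

Field F=5, Q=16: +5·20° lon, +16·10° lat → SW at lon -80°, lat 70°.
Square 7, 0: +7·2° lon, +0·1° lat → SW at lon -66°, lat 70°.
Subsquare l=11, f=5: +11·0.0833333° lon, +5·0.0416667° lat → SW at lon -65.0833°, lat 70.2083°.
Extended square 6, 0: +6·0.00833333° lon, +0·0.00416667° lat → SW at lon -65.0333°, lat 70.2083°.
Cell spans 0.00833333° lon × 0.00416667° lat. NE corner is SW corner plus one full cell.
latitude 70.21250, longitude -65.02500.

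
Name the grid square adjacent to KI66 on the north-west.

Longitude square 6; −1 → 5.
Latitude square 6; +1 → 7.

KI57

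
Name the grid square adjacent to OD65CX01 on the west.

OD65bx91

Longitude extended square 0; −1 → -1, wraps to 9, carry into subsquare.
Longitude subsquare c = 2; −1 → 1 = b.
The latitude characters are unchanged.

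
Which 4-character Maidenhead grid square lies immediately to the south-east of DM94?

Longitude square 9; +1 → 10, wraps to 0, carry into field.
Longitude field D = 3; +1 → 4 = E.
Latitude square 4; −1 → 3.

EM03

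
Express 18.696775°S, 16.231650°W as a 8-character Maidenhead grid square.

IH11vh22

Shift to the Maidenhead origin (180°W, 90°S): lon 163.76835, lat 71.30322.
Field: lon ⌊163.76835/20⌋ = 8 → I; lat ⌊71.30322/10⌋ = 7 → H.
Square: lon ⌊3.76835/2⌋ = 1; lat ⌊1.30322/1⌋ = 1.
Subsquare: lon ⌊1.76835/0.0833333⌋ = 21 → v; lat ⌊0.30322/0.0416667⌋ = 7 → h.
Extended square: lon ⌊0.01835/0.00833333⌋ = 2; lat ⌊0.01156/0.00416667⌋ = 2.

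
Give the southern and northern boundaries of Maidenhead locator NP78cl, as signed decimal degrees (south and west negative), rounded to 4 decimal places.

68.4583, 68.5000

Field N=13, P=15: +13·20° lon, +15·10° lat → SW at lon 80°, lat 60°.
Square 7, 8: +7·2° lon, +8·1° lat → SW at lon 94°, lat 68°.
Subsquare c=2, l=11: +2·0.0833333° lon, +11·0.0416667° lat → SW at lon 94.1667°, lat 68.4583°.
Cell spans 0.0833333° lon × 0.0416667° lat.
south 68.4583, north 68.5000.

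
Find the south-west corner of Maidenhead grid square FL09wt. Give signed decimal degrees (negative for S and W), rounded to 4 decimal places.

29.7917, -78.1667

Field F=5, L=11: +5·20° lon, +11·10° lat → SW at lon -80°, lat 20°.
Square 0, 9: +0·2° lon, +9·1° lat → SW at lon -80°, lat 29°.
Subsquare w=22, t=19: +22·0.0833333° lon, +19·0.0416667° lat → SW at lon -78.1667°, lat 29.7917°.
latitude 29.7917, longitude -78.1667.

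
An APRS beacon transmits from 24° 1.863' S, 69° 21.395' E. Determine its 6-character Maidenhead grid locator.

Shift to the Maidenhead origin (180°W, 90°S): lon 249.3566, lat 65.9690.
Field (20°×10°, letters A–R): 249.3566/20 → 12 → M, 65.9690/10 → 6 → G; chars MG.
Square (2°×1°, digits 0–9): 9.3566/2 → 4, 5.9690/1 → 5; chars 45.
Subsquare (5′×2.5′, letters a–x): 1.3566/0.0833333 → 16 → q, 0.9690/0.0416667 → 23 → x; chars qx.

MG45qx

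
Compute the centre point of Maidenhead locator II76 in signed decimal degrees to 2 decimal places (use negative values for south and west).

-3.50, -5.00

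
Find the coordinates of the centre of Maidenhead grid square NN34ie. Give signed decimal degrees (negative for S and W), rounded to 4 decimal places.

44.1875, 86.7083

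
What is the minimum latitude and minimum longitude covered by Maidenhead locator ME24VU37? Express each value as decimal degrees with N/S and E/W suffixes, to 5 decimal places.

45.13750° S, 65.77500° E

Field M=12, E=4: +12·20° lon, +4·10° lat → SW at lon 60°, lat -50°.
Square 2, 4: +2·2° lon, +4·1° lat → SW at lon 64°, lat -46°.
Subsquare v=21, u=20: +21·0.0833333° lon, +20·0.0416667° lat → SW at lon 65.75°, lat -45.1667°.
Extended square 3, 7: +3·0.00833333° lon, +7·0.00416667° lat → SW at lon 65.775°, lat -45.1375°.
latitude 45.13750° S, longitude 65.77500° E.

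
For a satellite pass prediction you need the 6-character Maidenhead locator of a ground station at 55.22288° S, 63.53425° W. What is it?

Shift to the Maidenhead origin (180°W, 90°S): lon 116.4657, lat 34.7771.
Field: 116.4657/20 → 5 → F, 34.7771/10 → 3 → D; chars FD.
Square: 16.4657/2 → 8, 4.7771/1 → 4; chars 84.
Subsquare: 0.4657/0.0833333 → 5 → f, 0.7771/0.0416667 → 18 → s; chars fs.

FD84fs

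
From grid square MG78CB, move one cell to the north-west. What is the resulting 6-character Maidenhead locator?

Longitude subsquare c = 2; −1 → 1 = b.
Latitude subsquare b = 1; +1 → 2 = c.

MG78bc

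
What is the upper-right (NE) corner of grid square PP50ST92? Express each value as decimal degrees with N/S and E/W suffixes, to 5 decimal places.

60.80417° N, 131.58333° E

Field P=15, P=15: +15·20° lon, +15·10° lat → SW at lon 120°, lat 60°.
Square 5, 0: +5·2° lon, +0·1° lat → SW at lon 130°, lat 60°.
Subsquare s=18, t=19: +18·0.0833333° lon, +19·0.0416667° lat → SW at lon 131.5°, lat 60.7917°.
Extended square 9, 2: +9·0.00833333° lon, +2·0.00416667° lat → SW at lon 131.575°, lat 60.8°.
Cell spans 0.00833333° lon × 0.00416667° lat. NE corner is SW corner plus one full cell.
latitude 60.80417° N, longitude 131.58333° E.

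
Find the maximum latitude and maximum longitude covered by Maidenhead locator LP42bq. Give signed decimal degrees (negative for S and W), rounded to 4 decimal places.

Field L=11, P=15: +11·20° lon, +15·10° lat → SW at lon 40°, lat 60°.
Square 4, 2: +4·2° lon, +2·1° lat → SW at lon 48°, lat 62°.
Subsquare b=1, q=16: +1·0.0833333° lon, +16·0.0416667° lat → SW at lon 48.0833°, lat 62.6667°.
Cell spans 0.0833333° lon × 0.0416667° lat. NE corner is SW corner plus one full cell.
latitude 62.7083, longitude 48.1667.

62.7083, 48.1667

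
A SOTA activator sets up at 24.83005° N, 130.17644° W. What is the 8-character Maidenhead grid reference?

Shift to the Maidenhead origin (180°W, 90°S): lon 49.82356, lat 114.83005.
Field (20°×10°, letters A–R): 49.82356/20 → 2 → C, 114.83005/10 → 11 → L; chars CL.
Square (2°×1°, digits 0–9): 9.82356/2 → 4, 4.83005/1 → 4; chars 44.
Subsquare (5′×2.5′, letters a–x): 1.82356/0.0833333 → 21 → v, 0.83005/0.0416667 → 19 → t; chars vt.
Extended square (30″×15″, digits 0–9): 0.07356/0.00833333 → 8, 0.03838/0.00416667 → 9; chars 89.

CL44vt89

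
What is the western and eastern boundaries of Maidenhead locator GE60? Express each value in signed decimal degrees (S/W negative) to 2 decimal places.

Field G=6, E=4: +6·20° lon, +4·10° lat → SW at lon -60°, lat -50°.
Square 6, 0: +6·2° lon, +0·1° lat → SW at lon -48°, lat -50°.
Cell spans 2° lon × 1° lat.
west -48.00, east -46.00.

-48.00, -46.00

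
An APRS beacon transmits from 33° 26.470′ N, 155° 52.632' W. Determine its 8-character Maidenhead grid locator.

BM23bk45

Add 180° to longitude and 90° to latitude: 24.12280, 123.44117.
Field (20°×10°, letters A–R): lon ⌊24.12280/20⌋ = 1 → B; lat ⌊123.44117/10⌋ = 12 → M.
Square (2°×1°, digits 0–9): lon ⌊4.12280/2⌋ = 2; lat ⌊3.44117/1⌋ = 3.
Subsquare (5′×2.5′, letters a–x): lon ⌊0.12280/0.0833333⌋ = 1 → b; lat ⌊0.44117/0.0416667⌋ = 10 → k.
Extended square (30″×15″, digits 0–9): lon ⌊0.03947/0.00833333⌋ = 4; lat ⌊0.02450/0.00416667⌋ = 5.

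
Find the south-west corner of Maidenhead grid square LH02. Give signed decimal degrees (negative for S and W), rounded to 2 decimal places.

-18.00, 40.00

Field L=11, H=7: +11·20° lon, +7·10° lat → SW at lon 40°, lat -20°.
Square 0, 2: +0·2° lon, +2·1° lat → SW at lon 40°, lat -18°.
latitude -18.00, longitude 40.00.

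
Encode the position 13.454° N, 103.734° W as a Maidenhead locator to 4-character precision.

DK83

Add 180° to longitude and 90° to latitude: 76.27, 103.45.
Field (20°×10°, letters A–R): lon ⌊76.27/20⌋ = 3 → D; lat ⌊103.45/10⌋ = 10 → K.
Square (2°×1°, digits 0–9): lon ⌊16.27/2⌋ = 8; lat ⌊3.45/1⌋ = 3.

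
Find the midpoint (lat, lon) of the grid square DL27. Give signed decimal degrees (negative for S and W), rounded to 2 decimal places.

27.50, -115.00

Field D=3, L=11: +3·20° lon, +11·10° lat → SW at lon -120°, lat 20°.
Square 2, 7: +2·2° lon, +7·1° lat → SW at lon -116°, lat 27°.
Cell spans 2° lon × 1° lat. Centre is SW corner plus half of each.
latitude 27.50, longitude -115.00.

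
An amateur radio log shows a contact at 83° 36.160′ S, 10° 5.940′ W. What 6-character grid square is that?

Add 180° to longitude and 90° to latitude: 169.9010, 6.3973.
Field (20°×10°, letters A–R): 169.9010/20 → 8 → I, 6.3973/10 → 0 → A; chars IA.
Square (2°×1°, digits 0–9): 9.9010/2 → 4, 6.3973/1 → 6; chars 46.
Subsquare (5′×2.5′, letters a–x): 1.9010/0.0833333 → 22 → w, 0.3973/0.0416667 → 9 → j; chars wj.

IA46wj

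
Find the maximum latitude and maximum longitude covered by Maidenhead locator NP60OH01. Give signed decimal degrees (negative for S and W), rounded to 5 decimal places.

60.30000, 93.17500

Field N=13, P=15: +13·20° lon, +15·10° lat → SW at lon 80°, lat 60°.
Square 6, 0: +6·2° lon, +0·1° lat → SW at lon 92°, lat 60°.
Subsquare o=14, h=7: +14·0.0833333° lon, +7·0.0416667° lat → SW at lon 93.1667°, lat 60.2917°.
Extended square 0, 1: +0·0.00833333° lon, +1·0.00416667° lat → SW at lon 93.1667°, lat 60.2958°.
Cell spans 0.00833333° lon × 0.00416667° lat. NE corner is SW corner plus one full cell.
latitude 60.30000, longitude 93.17500.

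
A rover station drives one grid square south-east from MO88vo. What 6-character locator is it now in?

MO88wn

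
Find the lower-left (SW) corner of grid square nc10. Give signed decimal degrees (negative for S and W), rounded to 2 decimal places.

Field N=13, C=2: +13·20° lon, +2·10° lat → SW at lon 80°, lat -70°.
Square 1, 0: +1·2° lon, +0·1° lat → SW at lon 82°, lat -70°.
latitude -70.00, longitude 82.00.

-70.00, 82.00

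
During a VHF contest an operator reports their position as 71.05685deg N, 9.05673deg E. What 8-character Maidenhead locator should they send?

JQ41mb63

Shift to the Maidenhead origin (180°W, 90°S): lon 189.05673, lat 161.05685.
Field: lon ⌊189.05673/20⌋ = 9 → J; lat ⌊161.05685/10⌋ = 16 → Q.
Square: lon ⌊9.05673/2⌋ = 4; lat ⌊1.05685/1⌋ = 1.
Subsquare: lon ⌊1.05673/0.0833333⌋ = 12 → m; lat ⌊0.05685/0.0416667⌋ = 1 → b.
Extended square: lon ⌊0.05673/0.00833333⌋ = 6; lat ⌊0.01518/0.00416667⌋ = 3.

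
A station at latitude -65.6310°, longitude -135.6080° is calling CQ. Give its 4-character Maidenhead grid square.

CC24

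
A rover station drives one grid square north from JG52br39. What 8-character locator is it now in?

Latitude extended square 9; +1 → 10, wraps to 0, carry into subsquare.
Latitude subsquare r = 17; +1 → 18 = s.
The longitude characters are unchanged.

JG52bs30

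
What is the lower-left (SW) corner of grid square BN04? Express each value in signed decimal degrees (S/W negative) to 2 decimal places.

44.00, -160.00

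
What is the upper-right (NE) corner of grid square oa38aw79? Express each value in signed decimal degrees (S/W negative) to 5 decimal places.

Field O=14, A=0: +14·20° lon, +0·10° lat → SW at lon 100°, lat -90°.
Square 3, 8: +3·2° lon, +8·1° lat → SW at lon 106°, lat -82°.
Subsquare a=0, w=22: +0·0.0833333° lon, +22·0.0416667° lat → SW at lon 106°, lat -81.0833°.
Extended square 7, 9: +7·0.00833333° lon, +9·0.00416667° lat → SW at lon 106.058°, lat -81.0458°.
Cell spans 0.00833333° lon × 0.00416667° lat. NE corner is SW corner plus one full cell.
latitude -81.04167, longitude 106.06667.

-81.04167, 106.06667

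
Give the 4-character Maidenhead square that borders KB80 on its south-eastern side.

KA99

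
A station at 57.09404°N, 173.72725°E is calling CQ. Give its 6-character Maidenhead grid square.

Offset from 180°W / 90°S: lon 353.7273°, lat 147.0940°.
Field: lon ⌊353.7273/20⌋ = 17 → R; lat ⌊147.0940/10⌋ = 14 → O.
Square: lon ⌊13.7273/2⌋ = 6; lat ⌊7.0940/1⌋ = 7.
Subsquare: lon ⌊1.7273/0.0833333⌋ = 20 → u; lat ⌊0.0940/0.0416667⌋ = 2 → c.

RO67uc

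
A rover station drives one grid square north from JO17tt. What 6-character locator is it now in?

JO17tu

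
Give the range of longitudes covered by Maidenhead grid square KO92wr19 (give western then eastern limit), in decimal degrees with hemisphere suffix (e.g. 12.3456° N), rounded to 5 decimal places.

Field K=10, O=14: +10·20° lon, +14·10° lat → SW at lon 20°, lat 50°.
Square 9, 2: +9·2° lon, +2·1° lat → SW at lon 38°, lat 52°.
Subsquare w=22, r=17: +22·0.0833333° lon, +17·0.0416667° lat → SW at lon 39.8333°, lat 52.7083°.
Extended square 1, 9: +1·0.00833333° lon, +9·0.00416667° lat → SW at lon 39.8417°, lat 52.7458°.
Cell spans 0.00833333° lon × 0.00416667° lat.
west 39.84167° E, east 39.85000° E.

39.84167° E, 39.85000° E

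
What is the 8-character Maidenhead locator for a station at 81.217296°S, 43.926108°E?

LA18xs17

Shift to the Maidenhead origin (180°W, 90°S): lon 223.92611, lat 8.78270.
Field (20°×10°, letters A–R): lon ⌊223.92611/20⌋ = 11 → L; lat ⌊8.78270/10⌋ = 0 → A.
Square (2°×1°, digits 0–9): lon ⌊3.92611/2⌋ = 1; lat ⌊8.78270/1⌋ = 8.
Subsquare (5′×2.5′, letters a–x): lon ⌊1.92611/0.0833333⌋ = 23 → x; lat ⌊0.78270/0.0416667⌋ = 18 → s.
Extended square (30″×15″, digits 0–9): lon ⌊0.00944/0.00833333⌋ = 1; lat ⌊0.03270/0.00416667⌋ = 7.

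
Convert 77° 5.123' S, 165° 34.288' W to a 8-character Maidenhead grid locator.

AB72fv19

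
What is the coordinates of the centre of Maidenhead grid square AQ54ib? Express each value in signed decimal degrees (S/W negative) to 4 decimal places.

74.0625, -169.2917

Field A=0, Q=16: +0·20° lon, +16·10° lat → SW at lon -180°, lat 70°.
Square 5, 4: +5·2° lon, +4·1° lat → SW at lon -170°, lat 74°.
Subsquare i=8, b=1: +8·0.0833333° lon, +1·0.0416667° lat → SW at lon -169.333°, lat 74.0417°.
Cell spans 0.0833333° lon × 0.0416667° lat. Centre is SW corner plus half of each.
latitude 74.0625, longitude -169.2917.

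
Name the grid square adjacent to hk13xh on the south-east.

Longitude subsquare x = 23; +1 → 24, wraps to 0 = a, carry into square.
Longitude square 1; +1 → 2.
Latitude subsquare h = 7; −1 → 6 = g.

HK23ag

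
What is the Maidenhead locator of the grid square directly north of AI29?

AJ20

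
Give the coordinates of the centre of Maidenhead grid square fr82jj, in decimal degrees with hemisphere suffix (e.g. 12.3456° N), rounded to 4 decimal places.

Field F=5, R=17: +5·20° lon, +17·10° lat → SW at lon -80°, lat 80°.
Square 8, 2: +8·2° lon, +2·1° lat → SW at lon -64°, lat 82°.
Subsquare j=9, j=9: +9·0.0833333° lon, +9·0.0416667° lat → SW at lon -63.25°, lat 82.375°.
Cell spans 0.0833333° lon × 0.0416667° lat. Centre is SW corner plus half of each.
latitude 82.3958° N, longitude 63.2083° W.

82.3958° N, 63.2083° W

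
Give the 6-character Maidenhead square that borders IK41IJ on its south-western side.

Longitude subsquare i = 8; −1 → 7 = h.
Latitude subsquare j = 9; −1 → 8 = i.

IK41hi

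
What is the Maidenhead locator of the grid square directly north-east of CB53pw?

CB53qx

Longitude subsquare p = 15; +1 → 16 = q.
Latitude subsquare w = 22; +1 → 23 = x.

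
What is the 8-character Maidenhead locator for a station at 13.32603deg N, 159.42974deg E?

QK93rh18

Shift to the Maidenhead origin (180°W, 90°S): lon 339.42974, lat 103.32603.
Field (20°×10°, letters A–R): lon ⌊339.42974/20⌋ = 16 → Q; lat ⌊103.32603/10⌋ = 10 → K.
Square (2°×1°, digits 0–9): lon ⌊19.42974/2⌋ = 9; lat ⌊3.32603/1⌋ = 3.
Subsquare (5′×2.5′, letters a–x): lon ⌊1.42974/0.0833333⌋ = 17 → r; lat ⌊0.32603/0.0416667⌋ = 7 → h.
Extended square (30″×15″, digits 0–9): lon ⌊0.01307/0.00833333⌋ = 1; lat ⌊0.03436/0.00416667⌋ = 8.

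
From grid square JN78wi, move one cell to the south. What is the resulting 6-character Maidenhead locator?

JN78wh

Latitude subsquare i = 8; −1 → 7 = h.
The longitude characters are unchanged.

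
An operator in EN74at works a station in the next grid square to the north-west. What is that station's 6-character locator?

EN64xu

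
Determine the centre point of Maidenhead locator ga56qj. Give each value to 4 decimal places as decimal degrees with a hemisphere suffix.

83.6042° S, 48.6250° W

Field G=6, A=0: +6·20° lon, +0·10° lat → SW at lon -60°, lat -90°.
Square 5, 6: +5·2° lon, +6·1° lat → SW at lon -50°, lat -84°.
Subsquare q=16, j=9: +16·0.0833333° lon, +9·0.0416667° lat → SW at lon -48.6667°, lat -83.625°.
Cell spans 0.0833333° lon × 0.0416667° lat. Centre is SW corner plus half of each.
latitude 83.6042° S, longitude 48.6250° W.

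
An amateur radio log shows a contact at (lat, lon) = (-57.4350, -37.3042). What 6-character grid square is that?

Offset from 180°W / 90°S: lon 142.6958°, lat 32.5650°.
Field: lon ⌊142.6958/20⌋ = 7 → H; lat ⌊32.5650/10⌋ = 3 → D.
Square: lon ⌊2.6958/2⌋ = 1; lat ⌊2.5650/1⌋ = 2.
Subsquare: lon ⌊0.6958/0.0833333⌋ = 8 → i; lat ⌊0.5650/0.0416667⌋ = 13 → n.

HD12in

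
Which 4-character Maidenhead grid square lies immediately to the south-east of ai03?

AI12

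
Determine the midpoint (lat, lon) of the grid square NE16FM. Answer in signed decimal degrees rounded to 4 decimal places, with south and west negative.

-43.4792, 82.4583

Field N=13, E=4: +13·20° lon, +4·10° lat → SW at lon 80°, lat -50°.
Square 1, 6: +1·2° lon, +6·1° lat → SW at lon 82°, lat -44°.
Subsquare f=5, m=12: +5·0.0833333° lon, +12·0.0416667° lat → SW at lon 82.4167°, lat -43.5°.
Cell spans 0.0833333° lon × 0.0416667° lat. Centre is SW corner plus half of each.
latitude -43.4792, longitude 82.4583.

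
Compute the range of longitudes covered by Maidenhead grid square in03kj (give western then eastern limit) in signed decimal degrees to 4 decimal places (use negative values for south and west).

-19.1667, -19.0833

Field I=8, N=13: +8·20° lon, +13·10° lat → SW at lon -20°, lat 40°.
Square 0, 3: +0·2° lon, +3·1° lat → SW at lon -20°, lat 43°.
Subsquare k=10, j=9: +10·0.0833333° lon, +9·0.0416667° lat → SW at lon -19.1667°, lat 43.375°.
Cell spans 0.0833333° lon × 0.0416667° lat.
west -19.1667, east -19.0833.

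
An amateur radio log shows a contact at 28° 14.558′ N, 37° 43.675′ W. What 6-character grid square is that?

HL18df

Offset from 180°W / 90°S: lon 142.2721°, lat 118.2426°.
Field: 142.2721/20 → 7 → H, 118.2426/10 → 11 → L; chars HL.
Square: 2.2721/2 → 1, 8.2426/1 → 8; chars 18.
Subsquare: 0.2721/0.0833333 → 3 → d, 0.2426/0.0416667 → 5 → f; chars df.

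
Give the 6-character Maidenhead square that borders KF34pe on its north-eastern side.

KF34qf

Longitude subsquare p = 15; +1 → 16 = q.
Latitude subsquare e = 4; +1 → 5 = f.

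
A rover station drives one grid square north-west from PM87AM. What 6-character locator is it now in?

PM77xn

Longitude subsquare a = 0; −1 → -1, wraps to 23 = x, carry into square.
Longitude square 8; −1 → 7.
Latitude subsquare m = 12; +1 → 13 = n.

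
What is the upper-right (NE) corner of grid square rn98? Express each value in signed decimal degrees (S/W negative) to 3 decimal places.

Field R=17, N=13: +17·20° lon, +13·10° lat → SW at lon 160°, lat 40°.
Square 9, 8: +9·2° lon, +8·1° lat → SW at lon 178°, lat 48°.
Cell spans 2° lon × 1° lat. NE corner is SW corner plus one full cell.
latitude 49.000, longitude 180.000.

49.000, 180.000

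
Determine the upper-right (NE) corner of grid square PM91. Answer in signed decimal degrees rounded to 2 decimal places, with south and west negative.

32.00, 140.00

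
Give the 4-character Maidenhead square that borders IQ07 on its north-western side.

HQ98

Longitude square 0; −1 → -1, wraps to 9, carry into field.
Longitude field I = 8; −1 → 7 = H.
Latitude square 7; +1 → 8.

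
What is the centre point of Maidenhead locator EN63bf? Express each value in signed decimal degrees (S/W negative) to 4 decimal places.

Field E=4, N=13: +4·20° lon, +13·10° lat → SW at lon -100°, lat 40°.
Square 6, 3: +6·2° lon, +3·1° lat → SW at lon -88°, lat 43°.
Subsquare b=1, f=5: +1·0.0833333° lon, +5·0.0416667° lat → SW at lon -87.9167°, lat 43.2083°.
Cell spans 0.0833333° lon × 0.0416667° lat. Centre is SW corner plus half of each.
latitude 43.2292, longitude -87.8750.

43.2292, -87.8750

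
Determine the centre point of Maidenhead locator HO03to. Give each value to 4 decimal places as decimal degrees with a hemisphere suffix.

53.6042° N, 38.3750° W

Field H=7, O=14: +7·20° lon, +14·10° lat → SW at lon -40°, lat 50°.
Square 0, 3: +0·2° lon, +3·1° lat → SW at lon -40°, lat 53°.
Subsquare t=19, o=14: +19·0.0833333° lon, +14·0.0416667° lat → SW at lon -38.4167°, lat 53.5833°.
Cell spans 0.0833333° lon × 0.0416667° lat. Centre is SW corner plus half of each.
latitude 53.6042° N, longitude 38.3750° W.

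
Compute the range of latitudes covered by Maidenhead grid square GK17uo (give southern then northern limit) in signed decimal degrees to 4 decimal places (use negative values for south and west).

17.5833, 17.6250

Field G=6, K=10: +6·20° lon, +10·10° lat → SW at lon -60°, lat 10°.
Square 1, 7: +1·2° lon, +7·1° lat → SW at lon -58°, lat 17°.
Subsquare u=20, o=14: +20·0.0833333° lon, +14·0.0416667° lat → SW at lon -56.3333°, lat 17.5833°.
Cell spans 0.0833333° lon × 0.0416667° lat.
south 17.5833, north 17.6250.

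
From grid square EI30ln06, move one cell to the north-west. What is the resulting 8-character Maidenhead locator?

EI30kn97

Longitude extended square 0; −1 → -1, wraps to 9, carry into subsquare.
Longitude subsquare l = 11; −1 → 10 = k.
Latitude extended square 6; +1 → 7.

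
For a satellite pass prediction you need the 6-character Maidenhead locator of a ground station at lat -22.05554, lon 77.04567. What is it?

Offset from 180°W / 90°S: lon 257.0457°, lat 67.9445°.
Field: 257.0457/20 → 12 → M, 67.9445/10 → 6 → G; chars MG.
Square: 17.0457/2 → 8, 7.9445/1 → 7; chars 87.
Subsquare: 1.0457/0.0833333 → 12 → m, 0.9445/0.0416667 → 22 → w; chars mw.

MG87mw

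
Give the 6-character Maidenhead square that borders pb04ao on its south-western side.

OB94xn

Longitude subsquare a = 0; −1 → -1, wraps to 23 = x, carry into square.
Longitude square 0; −1 → -1, wraps to 9, carry into field.
Longitude field P = 15; −1 → 14 = O.
Latitude subsquare o = 14; −1 → 13 = n.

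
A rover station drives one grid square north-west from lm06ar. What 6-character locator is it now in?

Longitude subsquare a = 0; −1 → -1, wraps to 23 = x, carry into square.
Longitude square 0; −1 → -1, wraps to 9, carry into field.
Longitude field L = 11; −1 → 10 = K.
Latitude subsquare r = 17; +1 → 18 = s.

KM96xs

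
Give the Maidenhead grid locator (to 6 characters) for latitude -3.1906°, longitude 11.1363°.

JI56nt

Shift to the Maidenhead origin (180°W, 90°S): lon 191.1363, lat 86.8094.
Field: lon ⌊191.1363/20⌋ = 9 → J; lat ⌊86.8094/10⌋ = 8 → I.
Square: lon ⌊11.1363/2⌋ = 5; lat ⌊6.8094/1⌋ = 6.
Subsquare: lon ⌊1.1363/0.0833333⌋ = 13 → n; lat ⌊0.8094/0.0416667⌋ = 19 → t.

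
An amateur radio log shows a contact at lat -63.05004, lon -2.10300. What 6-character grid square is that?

IC86ww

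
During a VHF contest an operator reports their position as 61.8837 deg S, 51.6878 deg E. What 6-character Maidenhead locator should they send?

LC58uc

Shift to the Maidenhead origin (180°W, 90°S): lon 231.6878, lat 28.1163.
Field (20°×10°, letters A–R): 231.6878/20 → 11 → L, 28.1163/10 → 2 → C; chars LC.
Square (2°×1°, digits 0–9): 11.6878/2 → 5, 8.1163/1 → 8; chars 58.
Subsquare (5′×2.5′, letters a–x): 1.6878/0.0833333 → 20 → u, 0.1163/0.0416667 → 2 → c; chars uc.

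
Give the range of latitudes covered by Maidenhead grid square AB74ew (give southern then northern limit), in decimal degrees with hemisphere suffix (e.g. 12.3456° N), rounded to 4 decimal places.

75.0833° S, 75.0417° S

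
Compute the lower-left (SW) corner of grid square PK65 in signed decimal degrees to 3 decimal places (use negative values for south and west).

Field P=15, K=10: +15·20° lon, +10·10° lat → SW at lon 120°, lat 10°.
Square 6, 5: +6·2° lon, +5·1° lat → SW at lon 132°, lat 15°.
latitude 15.000, longitude 132.000.

15.000, 132.000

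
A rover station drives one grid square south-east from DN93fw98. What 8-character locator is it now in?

Longitude extended square 9; +1 → 10, wraps to 0, carry into subsquare.
Longitude subsquare f = 5; +1 → 6 = g.
Latitude extended square 8; −1 → 7.

DN93gw07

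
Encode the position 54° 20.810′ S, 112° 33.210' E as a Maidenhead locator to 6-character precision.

OD65gp

Shift to the Maidenhead origin (180°W, 90°S): lon 292.5535, lat 35.6532.
Field: 292.5535/20 → 14 → O, 35.6532/10 → 3 → D; chars OD.
Square: 12.5535/2 → 6, 5.6532/1 → 5; chars 65.
Subsquare: 0.5535/0.0833333 → 6 → g, 0.6532/0.0416667 → 15 → p; chars gp.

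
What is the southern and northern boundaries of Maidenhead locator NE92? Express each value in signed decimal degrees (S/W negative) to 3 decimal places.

Field N=13, E=4: +13·20° lon, +4·10° lat → SW at lon 80°, lat -50°.
Square 9, 2: +9·2° lon, +2·1° lat → SW at lon 98°, lat -48°.
Cell spans 2° lon × 1° lat.
south -48.000, north -47.000.

-48.000, -47.000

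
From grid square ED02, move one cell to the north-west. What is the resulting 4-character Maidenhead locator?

Longitude square 0; −1 → -1, wraps to 9, carry into field.
Longitude field E = 4; −1 → 3 = D.
Latitude square 2; +1 → 3.

DD93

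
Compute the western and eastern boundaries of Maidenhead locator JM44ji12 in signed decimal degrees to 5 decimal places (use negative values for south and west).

8.75833, 8.76667

Field J=9, M=12: +9·20° lon, +12·10° lat → SW at lon 0°, lat 30°.
Square 4, 4: +4·2° lon, +4·1° lat → SW at lon 8°, lat 34°.
Subsquare j=9, i=8: +9·0.0833333° lon, +8·0.0416667° lat → SW at lon 8.75°, lat 34.3333°.
Extended square 1, 2: +1·0.00833333° lon, +2·0.00416667° lat → SW at lon 8.75833°, lat 34.3417°.
Cell spans 0.00833333° lon × 0.00416667° lat.
west 8.75833, east 8.76667.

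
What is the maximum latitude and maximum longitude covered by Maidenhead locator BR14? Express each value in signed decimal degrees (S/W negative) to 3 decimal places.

85.000, -156.000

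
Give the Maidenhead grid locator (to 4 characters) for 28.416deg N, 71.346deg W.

Shift to the Maidenhead origin (180°W, 90°S): lon 108.65, lat 118.42.
Field: lon ⌊108.65/20⌋ = 5 → F; lat ⌊118.42/10⌋ = 11 → L.
Square: lon ⌊8.65/2⌋ = 4; lat ⌊8.42/1⌋ = 8.

FL48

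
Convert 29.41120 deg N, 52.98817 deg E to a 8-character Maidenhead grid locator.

LL69lj88

Offset from 180°W / 90°S: lon 232.98817°, lat 119.41120°.
Field: lon ⌊232.98817/20⌋ = 11 → L; lat ⌊119.41120/10⌋ = 11 → L.
Square: lon ⌊12.98817/2⌋ = 6; lat ⌊9.41120/1⌋ = 9.
Subsquare: lon ⌊0.98817/0.0833333⌋ = 11 → l; lat ⌊0.41120/0.0416667⌋ = 9 → j.
Extended square: lon ⌊0.07150/0.00833333⌋ = 8; lat ⌊0.03620/0.00416667⌋ = 8.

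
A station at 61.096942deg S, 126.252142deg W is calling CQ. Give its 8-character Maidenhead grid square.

CC68uv96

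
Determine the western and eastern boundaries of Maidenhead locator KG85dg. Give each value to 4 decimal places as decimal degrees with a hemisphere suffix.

36.2500° E, 36.3333° E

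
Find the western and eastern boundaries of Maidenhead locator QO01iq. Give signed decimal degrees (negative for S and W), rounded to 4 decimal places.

140.6667, 140.7500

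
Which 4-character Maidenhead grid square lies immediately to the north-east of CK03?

CK14

Longitude square 0; +1 → 1.
Latitude square 3; +1 → 4.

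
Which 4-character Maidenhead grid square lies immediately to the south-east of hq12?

HQ21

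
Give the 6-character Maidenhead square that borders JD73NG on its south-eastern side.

Longitude subsquare n = 13; +1 → 14 = o.
Latitude subsquare g = 6; −1 → 5 = f.

JD73of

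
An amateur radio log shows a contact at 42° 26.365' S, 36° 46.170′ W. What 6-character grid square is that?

HE17on

Offset from 180°W / 90°S: lon 143.2305°, lat 47.5606°.
Field: 143.2305/20 → 7 → H, 47.5606/10 → 4 → E; chars HE.
Square: 3.2305/2 → 1, 7.5606/1 → 7; chars 17.
Subsquare: 1.2305/0.0833333 → 14 → o, 0.5606/0.0416667 → 13 → n; chars on.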